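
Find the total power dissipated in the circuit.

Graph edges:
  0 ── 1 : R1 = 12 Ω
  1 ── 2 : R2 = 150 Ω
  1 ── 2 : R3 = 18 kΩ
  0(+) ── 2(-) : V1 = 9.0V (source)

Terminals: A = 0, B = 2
Nodal analysis, taking node 2 as the 0 V reference.
Source V1 fixes V_0 = 9 V.
KCL at each unknown node (sum of currents leaving = 0; resistances in Ω):
  Node 1: (V_1 - 9)/12 + (V_1 - 0)/150 + (V_1 - 0)/18000 = 0
Collecting terms: 0.09006 × V_1 = 0.75  =>  V_1 = 8.328 V
Power in each resistor, P = (ΔV)²/R:
  P_R1 = (9 - 8.328)²/12 = 0.03761 W
  P_R2 = (8.328 - 0)²/150 = 0.4624 W
  P_R3 = (8.328 - 0)²/18000 = 0.003853 W
P_total = P_R1 + P_R2 + P_R3 = 0.5039 W

Final answer: 0.5039 W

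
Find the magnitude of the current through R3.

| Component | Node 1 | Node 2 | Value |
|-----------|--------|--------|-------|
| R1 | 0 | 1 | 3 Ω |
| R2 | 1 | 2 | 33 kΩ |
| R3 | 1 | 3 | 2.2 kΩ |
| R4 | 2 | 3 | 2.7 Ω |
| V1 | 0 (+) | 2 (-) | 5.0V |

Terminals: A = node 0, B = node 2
Nodal analysis, taking node 2 as the 0 V reference.
Source V1 fixes V_0 = 5 V.
KCL at each unknown node (sum of currents leaving = 0; resistances in Ω):
  Node 1: (V_1 - 5)/3 + (V_1 - 0)/33000 + (V_1 - V_3)/2200 = 0
  Node 3: (V_3 - V_1)/2200 + (V_3 - 0)/2.7 = 0
Collecting terms (coefficients in siemens):
  0.3338·V_1 - 0.0004545·V_3 = 1.667
  0.3708·V_3 - 0.0004545·V_1 = 0
Determinant D = (0.3338)(0.3708) - (-0.0004545)(-0.0004545) = 0.1238
V_1 = [(1.667)(0.3708) - (-0.0004545)(0)]/D = 4.993 V
V_3 = [(0.3338)(0) - (1.667)(-0.0004545)]/D = 0.00612 V
I_R3 = (V_1 - V_3)/R3 = (4.993 - 0.00612)/2200 = 0.002267 A
|I_R3| = 0.002267 A

Final answer: |I_R3| = 0.002267 A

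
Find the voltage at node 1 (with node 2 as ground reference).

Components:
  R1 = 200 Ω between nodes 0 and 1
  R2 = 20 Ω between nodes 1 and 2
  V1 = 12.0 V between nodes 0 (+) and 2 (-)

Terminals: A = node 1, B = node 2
Nodal analysis, taking node 2 as the 0 V reference.
Source V1 fixes V_0 = 12 V.
KCL at each unknown node (sum of currents leaving = 0; resistances in Ω):
  Node 1: (V_1 - 12)/200 + (V_1 - 0)/20 = 0
Collecting terms: 0.055 × V_1 = 0.06  =>  V_1 = 1.091 V
The requested potential is V_1 = 1.091 V.

Final answer: V_1 = 1.091 V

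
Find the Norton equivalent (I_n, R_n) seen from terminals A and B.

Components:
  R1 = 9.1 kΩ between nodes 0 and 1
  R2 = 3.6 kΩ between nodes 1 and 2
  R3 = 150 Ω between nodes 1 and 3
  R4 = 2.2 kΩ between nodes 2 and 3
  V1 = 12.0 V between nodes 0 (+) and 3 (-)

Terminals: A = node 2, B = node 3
Find the Thévenin equivalent first; then I_n = V_th/R_th and R_n = R_th.
Step 1 — V_th is the open-circuit voltage V_A - V_B (nothing connected across the terminals).
Nodal analysis, taking node 3 as the 0 V reference.
Source V1 fixes V_0 = 12 V.
KCL at each unknown node (sum of currents leaving = 0; resistances in Ω):
  Node 1: (V_1 - 12)/9100 + (V_1 - V_2)/3600 + (V_1 - 0)/150 = 0
  Node 2: (V_2 - V_1)/3600 + (V_2 - 0)/2200 = 0
Collecting terms (coefficients in siemens):
  0.007054·V_1 - 0.0002778·V_2 = 0.001319
  0.0007323·V_2 - 0.0002778·V_1 = 0
Determinant D = (0.007054)(0.0007323) - (-0.0002778)(-0.0002778) = 0.000005089
V_1 = [(0.001319)(0.0007323) - (-0.0002778)(0)]/D = 0.1898 V
V_2 = [(0.007054)(0) - (0.001319)(-0.0002778)]/D = 0.07198 V
V_th = V_2 - V_3 = 0.07198 - 0 = 0.07198 V
Step 2 — R_th: zero the source — replace V1 by a short circuit (node 3 merges into node 0) — and find the resistance seen between A (node 2) and B (node 0).
Reduce the network between node 2 (A) and node 0 (B) by series/parallel combination:
  Rp1 = R1 ‖ R3 (parallel, both between nodes 0 and 1) = 1/(1/9100 + 1/150) = 147.6 Ω
  Rs1 = R2 + Rp1 (series, joined only at node 1) = 3600 + 147.6 = 3748 Ω
  Rp2 = R4 ‖ Rs1 (parallel, both between nodes 0 and 2) = 1/(1/2200 + 1/3748) = 1386 Ω
R_th = 1.386 kΩ
I_n = V_th/R_th = 0.07198/1386 = 0.00005193 A, and R_n = R_th = 1.386 kΩ

Final answer: I_n = 5.193e-05 A, R_n = 1.386 kΩ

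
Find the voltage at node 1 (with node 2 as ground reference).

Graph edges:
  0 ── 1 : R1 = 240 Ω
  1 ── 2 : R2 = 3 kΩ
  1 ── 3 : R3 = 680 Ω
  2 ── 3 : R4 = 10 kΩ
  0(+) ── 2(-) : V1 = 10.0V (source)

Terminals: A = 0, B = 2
Nodal analysis, taking node 2 as the 0 V reference.
Source V1 fixes V_0 = 10 V.
KCL at each unknown node (sum of currents leaving = 0; resistances in Ω):
  Node 1: (V_1 - 10)/240 + (V_1 - 0)/3000 + (V_1 - V_3)/680 = 0
  Node 3: (V_3 - V_1)/680 + (V_3 - 0)/10000 = 0
Collecting terms (coefficients in siemens):
  0.005971·V_1 - 0.001471·V_3 = 0.04167
  0.001571·V_3 - 0.001471·V_1 = 0
Determinant D = (0.005971)(0.001571) - (-0.001471)(-0.001471) = 0.000007215
V_1 = [(0.04167)(0.001571) - (-0.001471)(0)]/D = 9.071 V
V_3 = [(0.005971)(0) - (0.04167)(-0.001471)]/D = 8.493 V
The requested potential is V_1 = 9.071 V.

Final answer: V_1 = 9.071 V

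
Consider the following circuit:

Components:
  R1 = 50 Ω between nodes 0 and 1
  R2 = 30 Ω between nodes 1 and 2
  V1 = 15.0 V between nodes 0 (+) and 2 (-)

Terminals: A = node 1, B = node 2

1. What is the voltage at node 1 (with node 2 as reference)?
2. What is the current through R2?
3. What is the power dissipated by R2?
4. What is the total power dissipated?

Nodal analysis, taking node 2 as the 0 V reference.
Source V1 fixes V_0 = 15 V.
KCL at each unknown node (sum of currents leaving = 0; resistances in Ω):
  Node 1: (V_1 - 15)/50 + (V_1 - 0)/30 = 0
Collecting terms: 0.05333 × V_1 = 0.3  =>  V_1 = 5.625 V
Part 1:
  Read off the nodal solution: V_1 = 5.625 V
Part 2:
  I_R2 = (V_1 - V_2)/R2 = (5.625 - 0)/30 = 0.1875 A
  Magnitude: I_R2 = 0.1875 A
Part 3:
  I_R2 = (V_1 - V_2)/R2 = (5.625 - 0)/30 = 0.1875 A
  P_R2 = I_R2² × R2 = (0.1875)² × 30 = 1.055 W
Part 4:
  Power in each resistor, P = (ΔV)²/R:
    P_R1 = (15 - 5.625)²/50 = 1.758 W
    P_R2 = (5.625 - 0)²/30 = 1.055 W
  P_total = P_R1 + P_R2 = 2.812 W

Final answers:
1. V_1 = 5.625 V
2. I_R2 = 0.1875 A
3. P_R2 = 1.055 W
4. P_total = 2.812 W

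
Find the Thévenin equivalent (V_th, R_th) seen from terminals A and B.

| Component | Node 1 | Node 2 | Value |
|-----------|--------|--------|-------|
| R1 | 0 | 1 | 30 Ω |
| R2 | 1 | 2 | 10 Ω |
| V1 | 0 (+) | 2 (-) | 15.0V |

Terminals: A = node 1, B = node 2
Step 1 — V_th is the open-circuit voltage V_A - V_B (nothing connected across the terminals).
Nodal analysis, taking node 2 as the 0 V reference.
Source V1 fixes V_0 = 15 V.
KCL at each unknown node (sum of currents leaving = 0; resistances in Ω):
  Node 1: (V_1 - 15)/30 + (V_1 - 0)/10 = 0
Collecting terms: 0.1333 × V_1 = 0.5  =>  V_1 = 3.75 V
V_th = V_1 - V_2 = 3.75 - 0 = 3.75 V
Step 2 — R_th: zero the source — replace V1 by a short circuit (node 2 merges into node 0) — and find the resistance seen between A (node 1) and B (node 0).
Reduce the network between node 1 (A) and node 0 (B) by series/parallel combination:
  Rp1 = R1 ‖ R2 (parallel, both between nodes 0 and 1) = 1/(1/30 + 1/10) = 7.5 Ω
R_th = 7.5 Ω

Final answer: V_th = 3.75 V, R_th = 7.5 Ω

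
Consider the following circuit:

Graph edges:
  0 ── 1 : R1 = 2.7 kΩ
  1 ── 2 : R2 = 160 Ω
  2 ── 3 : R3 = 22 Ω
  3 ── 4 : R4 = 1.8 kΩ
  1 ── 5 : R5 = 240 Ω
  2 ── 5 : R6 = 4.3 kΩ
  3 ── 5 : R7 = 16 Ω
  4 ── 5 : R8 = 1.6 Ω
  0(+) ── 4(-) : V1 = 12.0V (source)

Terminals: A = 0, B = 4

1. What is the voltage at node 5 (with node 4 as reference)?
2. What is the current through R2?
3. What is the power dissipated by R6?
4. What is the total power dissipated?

Nodal analysis, taking node 4 as the 0 V reference.
Source V1 fixes V_0 = 12 V.
KCL at each unknown node (sum of currents leaving = 0; resistances in Ω):
  Node 1: (V_1 - 12)/2700 + (V_1 - V_2)/160 + (V_1 - V_5)/240 = 0
  Node 2: (V_2 - V_1)/160 + (V_2 - V_3)/22 + (V_2 - V_5)/4300 = 0
  Node 3: (V_3 - V_2)/22 + (V_3 - 0)/1800 + (V_3 - V_5)/16 = 0
  Node 5: (V_5 - V_1)/240 + (V_5 - V_2)/4300 + (V_5 - V_3)/16 + (V_5 - 0)/1.6 = 0
Collecting terms (coefficients in siemens):
  0.01079·V_1 - 0.00625·V_2 - 0.004167·V_5 = 0.004444
  0.05194·V_2 - 0.00625·V_1 - 0.04545·V_3 - 0.0002326·V_5 = 0
  0.1085·V_3 - 0.04545·V_2 - 0.0625·V_5 = 0
  0.6919·V_5 - 0.004167·V_1 - 0.0002326·V_2 - 0.0625·V_3 = 0
Solving these 4 simultaneous equations (Gaussian elimination) gives:
  V_1 = 0.4695 V, V_2 = 0.09465 V, V_3 = 0.04356 V, V_5 = 0.006794 V
Part 1:
  Read off the nodal solution: V_5 = 0.006794 V
Part 2:
  I_R2 = (V_1 - V_2)/R2 = (0.4695 - 0.09465)/160 = 0.002343 A
  Magnitude: I_R2 = 0.002343 A
Part 3:
  I_R6 = (V_2 - V_5)/R6 = (0.09465 - 0.006794)/4300 = 0.00002043 A
  P_R6 = I_R6² × R6 = (0.00002043)² × 4300 = 0.000001795 W
Part 4:
  Power in each resistor, P = (ΔV)²/R:
    P_R1 = (12 - 0.4695)²/2700 = 0.04924 W
    P_R2 = (0.4695 - 0.09465)²/160 = 0.0008781 W
    P_R3 = (0.09465 - 0.04356)²/22 = 0.0001186 W
    P_R4 = (0.04356 - 0)²/1800 = 0.000001054 W
    P_R5 = (0.4695 - 0.006794)²/240 = 0.000892 W
    P_R6 = (0.09465 - 0.006794)²/4300 = 0.000001795 W
    P_R7 = (0.04356 - 0.006794)²/16 = 0.0000845 W
    P_R8 = (0 - 0.006794)²/1.6 = 0.00002885 W
  P_total = P_R1 + P_R2 + P_R3 + P_R4 + P_R5 + P_R6 + P_R7 + P_R8 = 0.05125 W

Final answers:
1. V_5 = 0.006794 V
2. I_R2 = 0.002343 A
3. P_R6 = 1.795e-06 W
4. P_total = 0.05125 W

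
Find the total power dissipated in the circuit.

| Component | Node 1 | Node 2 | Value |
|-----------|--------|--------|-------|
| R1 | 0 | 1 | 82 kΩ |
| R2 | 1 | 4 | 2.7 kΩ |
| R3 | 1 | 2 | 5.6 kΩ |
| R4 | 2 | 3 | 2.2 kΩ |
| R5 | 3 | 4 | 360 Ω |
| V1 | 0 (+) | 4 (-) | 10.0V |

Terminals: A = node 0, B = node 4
Nodal analysis, taking node 4 as the 0 V reference.
Source V1 fixes V_0 = 10 V.
KCL at each unknown node (sum of currents leaving = 0; resistances in Ω):
  Node 1: (V_1 - 10)/82000 + (V_1 - 0)/2700 + (V_1 - V_2)/5600 = 0
  Node 2: (V_2 - V_1)/5600 + (V_2 - V_3)/2200 = 0
  Node 3: (V_3 - V_2)/2200 + (V_3 - 0)/360 = 0
Collecting terms (coefficients in siemens):
  0.0005611·V_1 - 0.0001786·V_2 = 0.000122
  0.0006331·V_2 - 0.0001786·V_1 - 0.0004545·V_3 = 0
  0.003232·V_3 - 0.0004545·V_2 = 0
Solving these 3 simultaneous equations (Gaussian elimination) gives:
  V_1 = 0.2414 V, V_2 = 0.07574 V, V_3 = 0.01065 V
Power in each resistor, P = (ΔV)²/R:
  P_R1 = (10 - 0.2414)²/82000 = 0.001161 W
  P_R2 = (0.2414 - 0)²/2700 = 0.00002159 W
  P_R3 = (0.2414 - 0.07574)²/5600 = 0.000004902 W
  P_R4 = (0.07574 - 0.01065)²/2200 = 0.000001926 W
  P_R5 = (0.01065 - 0)²/360 = 0.0000003151 W
P_total = P_R1 + P_R2 + P_R3 + P_R4 + P_R5 = 0.00119 W

Final answer: 0.00119 W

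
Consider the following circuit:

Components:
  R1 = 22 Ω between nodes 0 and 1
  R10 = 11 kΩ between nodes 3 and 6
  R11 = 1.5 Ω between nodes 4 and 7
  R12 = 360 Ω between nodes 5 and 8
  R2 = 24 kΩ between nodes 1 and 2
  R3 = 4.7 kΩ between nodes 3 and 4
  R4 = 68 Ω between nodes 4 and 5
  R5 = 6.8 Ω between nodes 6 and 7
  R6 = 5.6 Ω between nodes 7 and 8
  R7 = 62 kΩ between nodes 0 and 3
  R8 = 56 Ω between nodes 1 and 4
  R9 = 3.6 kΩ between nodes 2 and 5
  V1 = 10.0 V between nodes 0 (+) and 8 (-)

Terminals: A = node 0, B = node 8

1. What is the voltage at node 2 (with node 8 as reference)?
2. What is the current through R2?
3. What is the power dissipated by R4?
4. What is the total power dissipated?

Nodal analysis, taking node 8 as the 0 V reference.
Source V1 fixes V_0 = 10 V.
KCL at each unknown node (sum of currents leaving = 0; resistances in Ω):
  Node 1: (V_1 - 10)/22 + (V_1 - V_2)/24000 + (V_1 - V_4)/56 = 0
  Node 2: (V_2 - V_1)/24000 + (V_2 - V_5)/3600 = 0
  Node 3: (V_3 - V_4)/4700 + (V_3 - 10)/62000 + (V_3 - V_6)/11000 = 0
  Node 4: (V_4 - V_3)/4700 + (V_4 - V_5)/68 + (V_4 - V_1)/56 + (V_4 - V_7)/1.5 = 0
  Node 5: (V_5 - V_4)/68 + (V_5 - V_2)/3600 + (V_5 - 0)/360 = 0
  Node 6: (V_6 - V_7)/6.8 + (V_6 - V_3)/11000 = 0
  Node 7: (V_7 - V_6)/6.8 + (V_7 - 0)/5.6 + (V_7 - V_4)/1.5 = 0
Collecting terms (coefficients in siemens):
  0.06335·V_1 - 0.00004167·V_2 - 0.01786·V_4 = 0.4545
  0.0003194·V_2 - 0.00004167·V_1 - 0.0002778·V_5 = 0
  0.0003198·V_3 - 0.0002128·V_4 - 0.00009091·V_6 = 0.0001613
  0.6994·V_4 - 0.01786·V_1 - 0.0002128·V_3 - 0.01471·V_5 - 0.6667·V_7 = 0
  0.01776·V_5 - 0.0002778·V_2 - 0.01471·V_4 = 0
  0.1471·V_6 - 0.00009091·V_3 - 0.1471·V_7 = 0
  0.9923·V_7 - 0.6667·V_4 - 0.1471·V_6 = 0
Solving these 7 simultaneous equations (Gaussian elimination) gives:
  V_1 = 7.408 V, V_2 = 1.581 V, V_3 = 1.237 V, V_4 = 0.8235 V
  V_5 = 0.7066 V, V_6 = 0.65 V, V_7 = 0.6496 V
Part 1:
  Read off the nodal solution: V_2 = 1.581 V
Part 2:
  I_R2 = (V_1 - V_2)/R2 = (7.408 - 1.581)/24000 = 0.0002428 A
  Magnitude: I_R2 = 0.0002428 A
Part 3:
  I_R4 = (V_4 - V_5)/R4 = (0.8235 - 0.7066)/68 = 0.00172 A
  P_R4 = I_R4² × R4 = (0.00172)² × 68 = 0.0002011 W
Part 4:
  Power in each resistor, P = (ΔV)²/R:
    P_R1 = (10 - 7.408)²/22 = 0.3054 W
    P_R2 = (7.408 - 1.581)²/24000 = 0.001415 W
    P_R3 = (1.237 - 0.8235)²/4700 = 0.00003637 W
    P_R4 = (0.8235 - 0.7066)²/68 = 0.0002011 W
    P_R5 = (0.65 - 0.6496)²/6.8 = 0.00000001937 W
    P_R6 = (0.6496 - 0)²/5.6 = 0.07535 W
    P_R7 = (10 - 1.237)²/62000 = 0.001239 W
    P_R8 = (7.408 - 0.8235)²/56 = 0.7742 W
    P_R9 = (1.581 - 0.7066)²/3600 = 0.0002122 W
    P_R10 = (1.237 - 0.65)²/11000 = 0.00003133 W
    P_R11 = (0.8235 - 0.6496)²/1.5 = 0.02017 W
    P_R12 = (0.7066 - 0)²/360 = 0.001387 W
  P_total = P_R1 + P_R2 + P_R3 + P_R4 + P_R5 + P_R6 + P_R7 + P_R8 + P_R9 + P_R10 + P_R11 + P_R12 = 1.18 W

Final answers:
1. V_2 = 1.581 V
2. I_R2 = 0.0002428 A
3. P_R4 = 0.0002011 W
4. P_total = 1.18 W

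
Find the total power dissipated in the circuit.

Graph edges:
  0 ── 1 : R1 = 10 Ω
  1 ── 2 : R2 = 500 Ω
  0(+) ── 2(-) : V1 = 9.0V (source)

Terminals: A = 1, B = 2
Nodal analysis, taking node 2 as the 0 V reference.
Source V1 fixes V_0 = 9 V.
KCL at each unknown node (sum of currents leaving = 0; resistances in Ω):
  Node 1: (V_1 - 9)/10 + (V_1 - 0)/500 = 0
Collecting terms: 0.102 × V_1 = 0.9  =>  V_1 = 8.824 V
Power in each resistor, P = (ΔV)²/R:
  P_R1 = (9 - 8.824)²/10 = 0.003114 W
  P_R2 = (8.824 - 0)²/500 = 0.1557 W
P_total = P_R1 + P_R2 = 0.1588 W

Final answer: 0.1588 W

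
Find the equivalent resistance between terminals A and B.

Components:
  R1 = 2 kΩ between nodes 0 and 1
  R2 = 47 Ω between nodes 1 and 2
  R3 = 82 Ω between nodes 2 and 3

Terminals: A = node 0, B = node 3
Reduce the network between node 0 (A) and node 3 (B) by series/parallel combination:
  Rs1 = R1 + R2 (series, joined only at node 1) = 2000 + 47 = 2047 Ω
  Rs2 = R3 + Rs1 (series, joined only at node 2) = 82 + 2047 = 2129 Ω
R_eq = 2.129 kΩ

Final answer: 2.129 kΩ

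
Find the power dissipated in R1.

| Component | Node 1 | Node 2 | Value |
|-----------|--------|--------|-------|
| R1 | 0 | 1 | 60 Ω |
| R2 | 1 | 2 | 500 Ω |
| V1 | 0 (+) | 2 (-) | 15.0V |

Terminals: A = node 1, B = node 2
Nodal analysis, taking node 2 as the 0 V reference.
Source V1 fixes V_0 = 15 V.
KCL at each unknown node (sum of currents leaving = 0; resistances in Ω):
  Node 1: (V_1 - 15)/60 + (V_1 - 0)/500 = 0
Collecting terms: 0.01867 × V_1 = 0.25  =>  V_1 = 13.39 V
I_R1 = (V_0 - V_1)/R1 = (15 - 13.39)/60 = 0.02679 A
P_R1 = I_R1² × R1 = (0.02679)² × 60 = 0.04305 W

Final answer: 0.04305 W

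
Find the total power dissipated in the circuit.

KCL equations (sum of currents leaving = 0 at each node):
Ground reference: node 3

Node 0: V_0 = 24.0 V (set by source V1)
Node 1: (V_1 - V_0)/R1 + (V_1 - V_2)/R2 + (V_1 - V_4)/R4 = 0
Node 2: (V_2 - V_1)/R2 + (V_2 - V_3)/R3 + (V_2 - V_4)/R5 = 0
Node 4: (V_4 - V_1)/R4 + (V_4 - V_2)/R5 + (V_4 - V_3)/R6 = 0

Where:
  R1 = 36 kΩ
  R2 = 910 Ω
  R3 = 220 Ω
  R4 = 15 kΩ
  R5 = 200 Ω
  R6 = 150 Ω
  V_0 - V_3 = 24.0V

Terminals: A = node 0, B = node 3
Nodal analysis, taking node 3 as the 0 V reference.
Source V1 fixes V_0 = 24 V.
KCL at each unknown node (sum of currents leaving = 0; resistances in Ω):
  Node 1: (V_1 - 24)/36000 + (V_1 - V_2)/910 + (V_1 - V_4)/15000 = 0
  Node 2: (V_2 - V_1)/910 + (V_2 - 0)/220 + (V_2 - V_4)/200 = 0
  Node 4: (V_4 - V_1)/15000 + (V_4 - V_2)/200 + (V_4 - 0)/150 = 0
Collecting terms (coefficients in siemens):
  0.001193·V_1 - 0.001099·V_2 - 0.00006667·V_4 = 0.0006667
  0.01064·V_2 - 0.001099·V_1 - 0.005·V_4 = 0
  0.01173·V_4 - 0.00006667·V_1 - 0.005·V_2 = 0
Solving these 3 simultaneous equations (Gaussian elimination) gives:
  V_1 = 0.6388 V, V_2 = 0.08458 V, V_4 = 0.03967 V
Power in each resistor, P = (ΔV)²/R:
  P_R1 = (24 - 0.6388)²/36000 = 0.01516 W
  P_R2 = (0.6388 - 0.08458)²/910 = 0.0003375 W
  P_R3 = (0.08458 - 0)²/220 = 0.00003252 W
  P_R4 = (0.6388 - 0.03967)²/15000 = 0.00002393 W
  P_R5 = (0.08458 - 0.03967)²/200 = 0.00001008 W
  P_R6 = (0 - 0.03967)²/150 = 0.00001049 W
P_total = P_R1 + P_R2 + P_R3 + P_R4 + P_R5 + P_R6 = 0.01557 W

Final answer: 0.01557 W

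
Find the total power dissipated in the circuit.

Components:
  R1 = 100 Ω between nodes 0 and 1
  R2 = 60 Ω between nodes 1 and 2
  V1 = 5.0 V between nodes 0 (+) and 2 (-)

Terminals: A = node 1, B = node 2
Nodal analysis, taking node 2 as the 0 V reference.
Source V1 fixes V_0 = 5 V.
KCL at each unknown node (sum of currents leaving = 0; resistances in Ω):
  Node 1: (V_1 - 5)/100 + (V_1 - 0)/60 = 0
Collecting terms: 0.02667 × V_1 = 0.05  =>  V_1 = 1.875 V
Power in each resistor, P = (ΔV)²/R:
  P_R1 = (5 - 1.875)²/100 = 0.09766 W
  P_R2 = (1.875 - 0)²/60 = 0.05859 W
P_total = P_R1 + P_R2 = 0.1562 W

Final answer: 0.1562 W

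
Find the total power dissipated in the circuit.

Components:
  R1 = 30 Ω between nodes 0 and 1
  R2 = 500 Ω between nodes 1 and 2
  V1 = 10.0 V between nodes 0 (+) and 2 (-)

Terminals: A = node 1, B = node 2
Nodal analysis, taking node 2 as the 0 V reference.
Source V1 fixes V_0 = 10 V.
KCL at each unknown node (sum of currents leaving = 0; resistances in Ω):
  Node 1: (V_1 - 10)/30 + (V_1 - 0)/500 = 0
Collecting terms: 0.03533 × V_1 = 0.3333  =>  V_1 = 9.434 V
Power in each resistor, P = (ΔV)²/R:
  P_R1 = (10 - 9.434)²/30 = 0.01068 W
  P_R2 = (9.434 - 0)²/500 = 0.178 W
P_total = P_R1 + P_R2 = 0.1887 W

Final answer: 0.1887 W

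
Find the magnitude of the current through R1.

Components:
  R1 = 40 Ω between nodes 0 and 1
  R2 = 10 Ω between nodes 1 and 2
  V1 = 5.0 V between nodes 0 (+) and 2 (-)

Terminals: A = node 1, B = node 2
Nodal analysis, taking node 2 as the 0 V reference.
Source V1 fixes V_0 = 5 V.
KCL at each unknown node (sum of currents leaving = 0; resistances in Ω):
  Node 1: (V_1 - 5)/40 + (V_1 - 0)/10 = 0
Collecting terms: 0.125 × V_1 = 0.125  =>  V_1 = 1 V
I_R1 = (V_0 - V_1)/R1 = (5 - 1)/40 = 0.1 A
|I_R1| = 0.1 A

Final answer: |I_R1| = 0.1 A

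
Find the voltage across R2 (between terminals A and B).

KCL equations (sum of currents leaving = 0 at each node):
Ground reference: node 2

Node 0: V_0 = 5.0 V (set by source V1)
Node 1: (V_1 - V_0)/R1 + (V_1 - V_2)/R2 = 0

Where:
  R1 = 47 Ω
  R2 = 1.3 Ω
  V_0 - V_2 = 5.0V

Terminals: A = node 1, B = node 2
R1 and R2 are in series across V1 (node 0 → node 1 → node 2), and the output A–B is taken across R2, so this is a voltage divider.
Series current: I = V1/(R1 + R2) = 5/(47 + 1.3) = 5/48.3 = 0.1035 A
V_R2 = I × R2 = V1 × R2/(R1 + R2) = 5 × 1.3/48.3 = 0.1346 V

Final answer: 0.1346 V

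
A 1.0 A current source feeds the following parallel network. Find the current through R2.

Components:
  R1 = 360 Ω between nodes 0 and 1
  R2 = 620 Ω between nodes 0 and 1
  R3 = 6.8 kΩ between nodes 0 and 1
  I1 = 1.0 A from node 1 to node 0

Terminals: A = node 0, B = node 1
All resistors sit directly between nodes 0 and 1, so they are in parallel and share one voltage V; the full source current 1 A splits among them.
1/R_par = 1/360 + 1/620 + 1/6800 = 0.004538 S  =>  R_par = 220.4 Ω
V = I × R_par = 1 × 220.4 = 220.4 V
I_R2 = V/R2 = 220.4/620 = 0.3554 A

Final answer: 0.3554 A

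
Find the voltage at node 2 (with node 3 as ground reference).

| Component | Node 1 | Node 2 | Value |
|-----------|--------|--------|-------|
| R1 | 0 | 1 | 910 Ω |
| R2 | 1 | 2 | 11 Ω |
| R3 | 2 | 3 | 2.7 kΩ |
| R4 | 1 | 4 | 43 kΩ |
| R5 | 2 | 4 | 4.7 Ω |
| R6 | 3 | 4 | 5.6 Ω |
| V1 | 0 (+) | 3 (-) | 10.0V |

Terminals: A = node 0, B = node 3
Nodal analysis, taking node 3 as the 0 V reference.
Source V1 fixes V_0 = 10 V.
KCL at each unknown node (sum of currents leaving = 0; resistances in Ω):
  Node 1: (V_1 - 10)/910 + (V_1 - V_2)/11 + (V_1 - V_4)/43000 = 0
  Node 2: (V_2 - V_1)/11 + (V_2 - 0)/2700 + (V_2 - V_4)/4.7 = 0
  Node 4: (V_4 - V_1)/43000 + (V_4 - V_2)/4.7 + (V_4 - 0)/5.6 = 0
Collecting terms (coefficients in siemens):
  0.09203·V_1 - 0.09091·V_2 - 0.00002326·V_4 = 0.01099
  0.304·V_2 - 0.09091·V_1 - 0.2128·V_4 = 0
  0.3914·V_4 - 0.00002326·V_1 - 0.2128·V_2 = 0
Solving these 3 simultaneous equations (Gaussian elimination) gives:
  V_1 = 0.2282 V, V_2 = 0.1102 V, V_4 = 0.05991 V
The requested potential is V_2 = 0.1102 V.

Final answer: V_2 = 0.1102 V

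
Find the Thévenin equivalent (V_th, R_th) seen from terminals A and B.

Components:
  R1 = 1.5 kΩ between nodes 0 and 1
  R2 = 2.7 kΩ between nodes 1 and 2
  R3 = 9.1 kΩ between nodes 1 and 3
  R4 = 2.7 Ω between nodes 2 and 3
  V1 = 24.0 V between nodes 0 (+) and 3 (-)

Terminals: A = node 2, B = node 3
Step 1 — V_th is the open-circuit voltage V_A - V_B (nothing connected across the terminals).
Nodal analysis, taking node 3 as the 0 V reference.
Source V1 fixes V_0 = 24 V.
KCL at each unknown node (sum of currents leaving = 0; resistances in Ω):
  Node 1: (V_1 - 24)/1500 + (V_1 - V_2)/2700 + (V_1 - 0)/9100 = 0
  Node 2: (V_2 - V_1)/2700 + (V_2 - 0)/2.7 = 0
Collecting terms (coefficients in siemens):
  0.001147·V_1 - 0.0003704·V_2 = 0.016
  0.3707·V_2 - 0.0003704·V_1 = 0
Determinant D = (0.001147)(0.3707) - (-0.0003704)(-0.0003704) = 0.0004251
V_1 = [(0.016)(0.3707) - (-0.0003704)(0)]/D = 13.95 V
V_2 = [(0.001147)(0) - (0.016)(-0.0003704)]/D = 0.01394 V
V_th = V_2 - V_3 = 0.01394 - 0 = 0.01394 V
Step 2 — R_th: zero the source — replace V1 by a short circuit (node 3 merges into node 0) — and find the resistance seen between A (node 2) and B (node 0).
Reduce the network between node 2 (A) and node 0 (B) by series/parallel combination:
  Rp1 = R1 ‖ R3 (parallel, both between nodes 0 and 1) = 1/(1/1500 + 1/9100) = 1288 Ω
  Rs1 = R2 + Rp1 (series, joined only at node 1) = 2700 + 1288 = 3988 Ω
  Rp2 = R4 ‖ Rs1 (parallel, both between nodes 0 and 2) = 1/(1/2.7 + 1/3988) = 2.698 Ω
R_th = 2.698 Ω

Final answer: V_th = 0.01394 V, R_th = 2.698 Ω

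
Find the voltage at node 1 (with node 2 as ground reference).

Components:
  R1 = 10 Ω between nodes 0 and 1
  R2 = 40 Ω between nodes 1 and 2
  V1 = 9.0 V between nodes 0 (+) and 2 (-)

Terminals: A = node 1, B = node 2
Nodal analysis, taking node 2 as the 0 V reference.
Source V1 fixes V_0 = 9 V.
KCL at each unknown node (sum of currents leaving = 0; resistances in Ω):
  Node 1: (V_1 - 9)/10 + (V_1 - 0)/40 = 0
Collecting terms: 0.125 × V_1 = 0.9  =>  V_1 = 7.2 V
The requested potential is V_1 = 7.2 V.

Final answer: V_1 = 7.2 V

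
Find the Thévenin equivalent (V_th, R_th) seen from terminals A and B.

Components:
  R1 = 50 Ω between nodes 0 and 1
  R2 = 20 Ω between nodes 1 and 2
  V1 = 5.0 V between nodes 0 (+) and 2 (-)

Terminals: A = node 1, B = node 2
Step 1 — V_th is the open-circuit voltage V_A - V_B (nothing connected across the terminals).
Nodal analysis, taking node 2 as the 0 V reference.
Source V1 fixes V_0 = 5 V.
KCL at each unknown node (sum of currents leaving = 0; resistances in Ω):
  Node 1: (V_1 - 5)/50 + (V_1 - 0)/20 = 0
Collecting terms: 0.07 × V_1 = 0.1  =>  V_1 = 1.429 V
V_th = V_1 - V_2 = 1.429 - 0 = 1.429 V
Step 2 — R_th: zero the source — replace V1 by a short circuit (node 2 merges into node 0) — and find the resistance seen between A (node 1) and B (node 0).
Reduce the network between node 1 (A) and node 0 (B) by series/parallel combination:
  Rp1 = R1 ‖ R2 (parallel, both between nodes 0 and 1) = 1/(1/50 + 1/20) = 14.29 Ω
R_th = 14.29 Ω

Final answer: V_th = 1.429 V, R_th = 14.29 Ω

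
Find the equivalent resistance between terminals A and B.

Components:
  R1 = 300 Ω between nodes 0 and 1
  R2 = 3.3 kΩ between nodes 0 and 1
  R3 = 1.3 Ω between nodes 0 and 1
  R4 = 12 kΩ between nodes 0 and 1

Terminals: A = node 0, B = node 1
Reduce the network between node 0 (A) and node 1 (B) by series/parallel combination:
  Rp1 = R1 ‖ R2 ‖ R3 ‖ R4 (parallel, all between nodes 0 and 1) = 1/(1/300 + 1/3300 + 1/1.3 + 1/12000) = 1.294 Ω
R_eq = 1.294 Ω

Final answer: 1.294 Ω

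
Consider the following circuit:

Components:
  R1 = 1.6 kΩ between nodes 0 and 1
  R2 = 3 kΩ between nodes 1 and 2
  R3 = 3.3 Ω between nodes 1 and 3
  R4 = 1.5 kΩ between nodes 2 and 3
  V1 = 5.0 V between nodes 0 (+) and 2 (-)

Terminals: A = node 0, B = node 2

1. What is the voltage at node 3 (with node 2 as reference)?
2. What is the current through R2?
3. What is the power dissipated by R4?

Nodal analysis, taking node 2 as the 0 V reference.
Source V1 fixes V_0 = 5 V.
KCL at each unknown node (sum of currents leaving = 0; resistances in Ω):
  Node 1: (V_1 - 5)/1600 + (V_1 - 0)/3000 + (V_1 - V_3)/3.3 = 0
  Node 3: (V_3 - V_1)/3.3 + (V_3 - 0)/1500 = 0
Collecting terms (coefficients in siemens):
  0.304·V_1 - 0.303·V_3 = 0.003125
  0.3037·V_3 - 0.303·V_1 = 0
Determinant D = (0.304)(0.3037) - (-0.303)(-0.303) = 0.0004931
V_1 = [(0.003125)(0.3037) - (-0.303)(0)]/D = 1.925 V
V_3 = [(0.304)(0) - (0.003125)(-0.303)]/D = 1.921 V
Part 1:
  Read off the nodal solution: V_3 = 1.921 V
Part 2:
  I_R2 = (V_1 - V_2)/R2 = (1.925 - 0)/3000 = 0.0006416 A
  Magnitude: I_R2 = 0.0006416 A
Part 3:
  I_R4 = (V_2 - V_3)/R4 = (0 - 1.921)/1500 = -0.00128 A
  P_R4 = I_R4² × R4 = (-0.00128)² × 1500 = 0.002459 W

Final answers:
1. V_3 = 1.921 V
2. I_R2 = 0.0006416 A
3. P_R4 = 0.002459 W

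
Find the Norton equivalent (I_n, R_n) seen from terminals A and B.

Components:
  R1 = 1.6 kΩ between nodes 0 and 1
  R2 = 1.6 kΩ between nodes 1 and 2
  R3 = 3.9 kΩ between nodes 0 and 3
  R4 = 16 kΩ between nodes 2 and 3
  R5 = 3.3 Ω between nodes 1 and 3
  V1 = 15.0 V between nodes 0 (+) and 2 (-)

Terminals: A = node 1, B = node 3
Find the Thévenin equivalent first; then I_n = V_th/R_th and R_n = R_th.
Step 1 — V_th is the open-circuit voltage V_A - V_B (nothing connected across the terminals).
Nodal analysis, taking node 2 as the 0 V reference.
Source V1 fixes V_0 = 15 V.
KCL at each unknown node (sum of currents leaving = 0; resistances in Ω):
  Node 1: (V_1 - 15)/1600 + (V_1 - 0)/1600 + (V_1 - V_3)/3.3 = 0
  Node 3: (V_3 - 15)/3900 + (V_3 - 0)/16000 + (V_3 - V_1)/3.3 = 0
Collecting terms (coefficients in siemens):
  0.3043·V_1 - 0.303·V_3 = 0.009375
  0.3033·V_3 - 0.303·V_1 = 0.003846
Determinant D = (0.3043)(0.3033) - (-0.303)(-0.303) = 0.0004758
V_1 = [(0.009375)(0.3033) - (-0.303)(0.003846)]/D = 8.426 V
V_3 = [(0.3043)(0.003846) - (0.009375)(-0.303)]/D = 8.43 V
V_th = V_1 - V_3 = 8.426 - 8.43 = -0.003821 V
Step 2 — R_th: zero the source — replace V1 by a short circuit (node 2 merges into node 0) — and find the resistance seen between A (node 1) and B (node 3).
Reduce the network between node 1 (A) and node 3 (B) by series/parallel combination:
  Rp1 = R1 ‖ R2 (parallel, both between nodes 0 and 1) = 1/(1/1600 + 1/1600) = 800 Ω
  Rp2 = R3 ‖ R4 (parallel, both between nodes 0 and 3) = 1/(1/3900 + 1/16000) = 3136 Ω
  Rs1 = Rp1 + Rp2 (series, joined only at node 0) = 800 + 3136 = 3936 Ω
  Rp3 = R5 ‖ Rs1 (parallel, both between nodes 1 and 3) = 1/(1/3.3 + 1/3936) = 3.297 Ω
R_th = 3.297 Ω
I_n = V_th/R_th = -0.003821/3.297 = -0.001159 A, and R_n = R_th = 3.297 Ω

Final answer: I_n = -0.001159 A, R_n = 3.297 Ω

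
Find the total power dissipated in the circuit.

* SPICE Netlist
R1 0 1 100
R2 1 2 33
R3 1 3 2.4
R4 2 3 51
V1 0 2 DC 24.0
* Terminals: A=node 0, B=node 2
Nodal analysis, taking node 2 as the 0 V reference.
Source V1 fixes V_0 = 24 V.
KCL at each unknown node (sum of currents leaving = 0; resistances in Ω):
  Node 1: (V_1 - 24)/100 + (V_1 - 0)/33 + (V_1 - V_3)/2.4 = 0
  Node 3: (V_3 - V_1)/2.4 + (V_3 - 0)/51 = 0
Collecting terms (coefficients in siemens):
  0.457·V_1 - 0.4167·V_3 = 0.24
  0.4363·V_3 - 0.4167·V_1 = 0
Determinant D = (0.457)(0.4363) - (-0.4167)(-0.4167) = 0.02575
V_1 = [(0.24)(0.4363) - (-0.4167)(0)]/D = 4.066 V
V_3 = [(0.457)(0) - (0.24)(-0.4167)]/D = 3.883 V
Power in each resistor, P = (ΔV)²/R:
  P_R1 = (24 - 4.066)²/100 = 3.974 W
  P_R2 = (4.066 - 0)²/33 = 0.5009 W
  P_R3 = (4.066 - 3.883)²/2.4 = 0.01391 W
  P_R4 = (0 - 3.883)²/51 = 0.2956 W
P_total = P_R1 + P_R2 + P_R3 + P_R4 = 4.784 W

Final answer: 4.784 W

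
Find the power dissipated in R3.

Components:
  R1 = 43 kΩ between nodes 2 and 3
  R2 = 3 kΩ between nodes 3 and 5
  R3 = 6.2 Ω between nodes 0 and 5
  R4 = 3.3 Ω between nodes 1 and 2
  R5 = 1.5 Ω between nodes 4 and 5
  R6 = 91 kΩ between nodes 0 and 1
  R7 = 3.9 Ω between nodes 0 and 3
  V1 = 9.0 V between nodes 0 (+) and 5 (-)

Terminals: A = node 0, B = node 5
Nodal analysis, taking node 5 as the 0 V reference.
Source V1 fixes V_0 = 9 V.
KCL at each unknown node (sum of currents leaving = 0; resistances in Ω):
  Node 1: (V_1 - V_2)/3.3 + (V_1 - 9)/91000 = 0
  Node 2: (V_2 - V_3)/43000 + (V_2 - V_1)/3.3 = 0
  Node 3: (V_3 - V_2)/43000 + (V_3 - 0)/3000 + (V_3 - 9)/3.9 = 0
  Node 4: (V_4 - 0)/1.5 = 0
Collecting terms (coefficients in siemens):
  0.303·V_1 - 0.303·V_2 = 0.0000989
  0.3031·V_2 - 0.303·V_1 - 0.00002326·V_3 = 0
  0.2568·V_3 - 0.00002326·V_2 = 2.308
  0.6667·V_4 = 0
Solving these 4 simultaneous equations (Gaussian elimination) gives:
  V_1 = 8.992 V, V_2 = 8.992 V, V_3 = 8.988 V, V_4 = 0 V
I_R3 = (V_0 - V_5)/R3 = (9 - 0)/6.2 = 1.452 A
P_R3 = I_R3² × R3 = (1.452)² × 6.2 = 13.06 W

Final answer: 13.06 W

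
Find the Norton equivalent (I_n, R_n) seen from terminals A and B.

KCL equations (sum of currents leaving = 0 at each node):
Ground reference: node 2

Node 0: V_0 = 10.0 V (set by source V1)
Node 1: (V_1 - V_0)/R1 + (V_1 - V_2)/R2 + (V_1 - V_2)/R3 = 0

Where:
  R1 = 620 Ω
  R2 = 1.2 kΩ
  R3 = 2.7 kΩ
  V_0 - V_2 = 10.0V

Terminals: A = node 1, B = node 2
Find the Thévenin equivalent first; then I_n = V_th/R_th and R_n = R_th.
Step 1 — V_th is the open-circuit voltage V_A - V_B (nothing connected across the terminals).
Nodal analysis, taking node 2 as the 0 V reference.
Source V1 fixes V_0 = 10 V.
KCL at each unknown node (sum of currents leaving = 0; resistances in Ω):
  Node 1: (V_1 - 10)/620 + (V_1 - 0)/1200 + (V_1 - 0)/2700 = 0
Collecting terms: 0.002817 × V_1 = 0.01613  =>  V_1 = 5.726 V
V_th = V_1 - V_2 = 5.726 - 0 = 5.726 V
Step 2 — R_th: zero the source — replace V1 by a short circuit (node 2 merges into node 0) — and find the resistance seen between A (node 1) and B (node 0).
Reduce the network between node 1 (A) and node 0 (B) by series/parallel combination:
  Rp1 = R1 ‖ R2 ‖ R3 (parallel, all between nodes 0 and 1) = 1/(1/620 + 1/1200 + 1/2700) = 355 Ω
R_th = 355 Ω
I_n = V_th/R_th = 5.726/355 = 0.01613 A, and R_n = R_th = 355 Ω

Final answer: I_n = 0.01613 A, R_n = 355 Ω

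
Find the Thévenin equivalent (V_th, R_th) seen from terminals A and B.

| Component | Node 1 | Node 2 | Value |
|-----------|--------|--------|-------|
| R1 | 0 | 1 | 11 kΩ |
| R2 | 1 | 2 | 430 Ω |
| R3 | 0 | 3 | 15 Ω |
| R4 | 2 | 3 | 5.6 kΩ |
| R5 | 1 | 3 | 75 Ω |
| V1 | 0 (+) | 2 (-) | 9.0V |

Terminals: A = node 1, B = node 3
Step 1 — V_th is the open-circuit voltage V_A - V_B (nothing connected across the terminals).
Nodal analysis, taking node 2 as the 0 V reference.
Source V1 fixes V_0 = 9 V.
KCL at each unknown node (sum of currents leaving = 0; resistances in Ω):
  Node 1: (V_1 - 9)/11000 + (V_1 - 0)/430 + (V_1 - V_3)/75 = 0
  Node 3: (V_3 - 9)/15 + (V_3 - 0)/5600 + (V_3 - V_1)/75 = 0
Collecting terms (coefficients in siemens):
  0.01575·V_1 - 0.01333·V_3 = 0.0008182
  0.08018·V_3 - 0.01333·V_1 = 0.6
Determinant D = (0.01575)(0.08018) - (-0.01333)(-0.01333) = 0.001085
V_1 = [(0.0008182)(0.08018) - (-0.01333)(0.6)]/D = 7.434 V
V_3 = [(0.01575)(0.6) - (0.0008182)(-0.01333)]/D = 8.719 V
V_th = V_1 - V_3 = 7.434 - 8.719 = -1.286 V
Step 2 — R_th: zero the source — replace V1 by a short circuit (node 2 merges into node 0) — and find the resistance seen between A (node 1) and B (node 3).
Reduce the network between node 1 (A) and node 3 (B) by series/parallel combination:
  Rp1 = R1 ‖ R2 (parallel, both between nodes 0 and 1) = 1/(1/11000 + 1/430) = 413.8 Ω
  Rp2 = R3 ‖ R4 (parallel, both between nodes 0 and 3) = 1/(1/15 + 1/5600) = 14.96 Ω
  Rs1 = Rp1 + Rp2 (series, joined only at node 0) = 413.8 + 14.96 = 428.8 Ω
  Rp3 = R5 ‖ Rs1 (parallel, both between nodes 1 and 3) = 1/(1/75 + 1/428.8) = 63.83 Ω
R_th = 63.83 Ω

Final answer: V_th = -1.286 V, R_th = 63.83 Ω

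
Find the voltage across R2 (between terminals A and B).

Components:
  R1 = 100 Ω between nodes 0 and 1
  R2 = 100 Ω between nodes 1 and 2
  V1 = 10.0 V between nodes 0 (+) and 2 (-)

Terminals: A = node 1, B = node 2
R1 and R2 are in series across V1 (node 0 → node 1 → node 2), and the output A–B is taken across R2, so this is a voltage divider.
Series current: I = V1/(R1 + R2) = 10/(100 + 100) = 10/200 = 0.05 A
V_R2 = I × R2 = V1 × R2/(R1 + R2) = 10 × 100/200 = 5 V

Final answer: 5 V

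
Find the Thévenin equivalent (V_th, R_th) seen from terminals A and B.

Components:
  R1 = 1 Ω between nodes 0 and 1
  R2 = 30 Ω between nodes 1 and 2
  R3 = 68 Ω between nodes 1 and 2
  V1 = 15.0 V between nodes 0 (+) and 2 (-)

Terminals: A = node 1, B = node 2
Step 1 — V_th is the open-circuit voltage V_A - V_B (nothing connected across the terminals).
Nodal analysis, taking node 2 as the 0 V reference.
Source V1 fixes V_0 = 15 V.
KCL at each unknown node (sum of currents leaving = 0; resistances in Ω):
  Node 1: (V_1 - 15)/1 + (V_1 - 0)/30 + (V_1 - 0)/68 = 0
Collecting terms: 1.048 × V_1 = 15  =>  V_1 = 14.31 V
V_th = V_1 - V_2 = 14.31 - 0 = 14.31 V
Step 2 — R_th: zero the source — replace V1 by a short circuit (node 2 merges into node 0) — and find the resistance seen between A (node 1) and B (node 0).
Reduce the network between node 1 (A) and node 0 (B) by series/parallel combination:
  Rp1 = R1 ‖ R2 ‖ R3 (parallel, all between nodes 0 and 1) = 1/(1/1 + 1/30 + 1/68) = 0.9542 Ω
R_th = 0.9542 Ω

Final answer: V_th = 14.31 V, R_th = 0.9542 Ω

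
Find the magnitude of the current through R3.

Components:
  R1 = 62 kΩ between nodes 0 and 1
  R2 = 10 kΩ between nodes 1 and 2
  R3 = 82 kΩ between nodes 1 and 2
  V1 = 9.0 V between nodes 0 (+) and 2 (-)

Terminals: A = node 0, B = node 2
Nodal analysis, taking node 2 as the 0 V reference.
Source V1 fixes V_0 = 9 V.
KCL at each unknown node (sum of currents leaving = 0; resistances in Ω):
  Node 1: (V_1 - 9)/62000 + (V_1 - 0)/10000 + (V_1 - 0)/82000 = 0
Collecting terms: 0.0001283 × V_1 = 0.0001452  =>  V_1 = 1.131 V
I_R3 = (V_1 - V_2)/R3 = (1.131 - 0)/82000 = 0.0000138 A
|I_R3| = 0.0000138 A

Final answer: |I_R3| = 1.38e-05 A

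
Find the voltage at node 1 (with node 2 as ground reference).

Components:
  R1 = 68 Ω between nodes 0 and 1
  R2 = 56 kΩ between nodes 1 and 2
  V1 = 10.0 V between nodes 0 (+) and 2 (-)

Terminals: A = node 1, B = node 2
Nodal analysis, taking node 2 as the 0 V reference.
Source V1 fixes V_0 = 10 V.
KCL at each unknown node (sum of currents leaving = 0; resistances in Ω):
  Node 1: (V_1 - 10)/68 + (V_1 - 0)/56000 = 0
Collecting terms: 0.01472 × V_1 = 0.1471  =>  V_1 = 9.988 V
The requested potential is V_1 = 9.988 V.

Final answer: V_1 = 9.988 V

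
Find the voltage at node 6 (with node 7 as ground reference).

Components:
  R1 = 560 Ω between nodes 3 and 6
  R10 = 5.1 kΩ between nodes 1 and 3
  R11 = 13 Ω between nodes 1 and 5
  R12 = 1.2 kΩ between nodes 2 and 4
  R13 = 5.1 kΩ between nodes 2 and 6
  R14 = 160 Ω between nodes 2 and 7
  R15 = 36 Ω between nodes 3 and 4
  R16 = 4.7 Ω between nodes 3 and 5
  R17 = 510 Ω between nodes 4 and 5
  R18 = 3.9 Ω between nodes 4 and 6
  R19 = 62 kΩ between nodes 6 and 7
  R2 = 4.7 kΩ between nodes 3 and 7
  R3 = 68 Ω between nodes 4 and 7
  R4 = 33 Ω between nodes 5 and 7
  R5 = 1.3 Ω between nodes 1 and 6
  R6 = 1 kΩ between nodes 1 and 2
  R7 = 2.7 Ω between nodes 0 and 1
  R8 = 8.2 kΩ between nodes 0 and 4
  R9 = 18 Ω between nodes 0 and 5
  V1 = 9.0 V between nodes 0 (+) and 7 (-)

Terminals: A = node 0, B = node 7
Nodal analysis, taking node 7 as the 0 V reference.
Source V1 fixes V_0 = 9 V.
KCL at each unknown node (sum of currents leaving = 0; resistances in Ω):
  Node 1: (V_1 - V_6)/1.3 + (V_1 - V_2)/1000 + (V_1 - 9)/2.7 + (V_1 - V_3)/5100 + (V_1 - V_5)/13 = 0
  Node 2: (V_2 - V_1)/1000 + (V_2 - V_4)/1200 + (V_2 - V_6)/5100 + (V_2 - 0)/160 = 0
  Node 3: (V_3 - V_6)/560 + (V_3 - 0)/4700 + (V_3 - V_1)/5100 + (V_3 - V_4)/36 + (V_3 - V_5)/4.7 = 0
  Node 4: (V_4 - 0)/68 + (V_4 - 9)/8200 + (V_4 - V_2)/1200 + (V_4 - V_3)/36 + (V_4 - V_5)/510 + (V_4 - V_6)/3.9 = 0
  Node 5: (V_5 - 0)/33 + (V_5 - 9)/18 + (V_5 - V_1)/13 + (V_5 - V_3)/4.7 + (V_5 - V_4)/510 = 0
  Node 6: (V_6 - V_3)/560 + (V_6 - V_1)/1.3 + (V_6 - V_2)/5100 + (V_6 - V_4)/3.9 + (V_6 - 0)/62000 = 0
Collecting terms (coefficients in siemens):
  1.218·V_1 - 0.001·V_2 - 0.0001961·V_3 - 0.07692·V_5 - 0.7692·V_6 = 3.333
  0.008279·V_2 - 0.001·V_1 - 0.0008333·V_4 - 0.0001961·V_6 = 0
  0.2427·V_3 - 0.0001961·V_1 - 0.02778·V_4 - 0.2128·V_5 - 0.001786·V_6 = 0
  0.3018·V_4 - 0.0008333·V_2 - 0.02778·V_3 - 0.001961·V_5 - 0.2564·V_6 = 0.001098
  0.3775·V_5 - 0.07692·V_1 - 0.2128·V_3 - 0.001961·V_4 = 0.5
  1.028·V_6 - 0.7692·V_1 - 0.0001961·V_2 - 0.001786·V_3 - 0.2564·V_4 = 0
Solving these 6 simultaneous equations (Gaussian elimination) gives:
  V_1 = 8.359 V, V_2 = 1.975 V, V_3 = 7.181 V, V_4 = 7.668 V
  V_5 = 7.115 V, V_6 = 8.183 V
The requested potential is V_6 = 8.183 V.

Final answer: V_6 = 8.183 V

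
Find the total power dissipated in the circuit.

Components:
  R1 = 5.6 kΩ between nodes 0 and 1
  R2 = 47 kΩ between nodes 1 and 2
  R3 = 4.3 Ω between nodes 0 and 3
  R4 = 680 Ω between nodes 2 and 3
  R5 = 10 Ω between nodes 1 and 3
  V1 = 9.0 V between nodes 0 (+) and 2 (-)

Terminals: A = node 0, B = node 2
Nodal analysis, taking node 2 as the 0 V reference.
Source V1 fixes V_0 = 9 V.
KCL at each unknown node (sum of currents leaving = 0; resistances in Ω):
  Node 1: (V_1 - 9)/5600 + (V_1 - 0)/47000 + (V_1 - V_3)/10 = 0
  Node 3: (V_3 - 9)/4.3 + (V_3 - 0)/680 + (V_3 - V_1)/10 = 0
Collecting terms (coefficients in siemens):
  0.1002·V_1 - 0.1·V_3 = 0.001607
  0.334·V_3 - 0.1·V_1 = 2.093
Determinant D = (0.1002)(0.334) - (-0.1)(-0.1) = 0.02347
V_1 = [(0.001607)(0.334) - (-0.1)(2.093)]/D = 8.941 V
V_3 = [(0.1002)(2.093) - (0.001607)(-0.1)]/D = 8.943 V
Power in each resistor, P = (ΔV)²/R:
  P_R1 = (9 - 8.941)²/5600 = 0.0000006241 W
  P_R2 = (8.941 - 0)²/47000 = 0.001701 W
  P_R3 = (9 - 8.943)²/4.3 = 0.0007641 W
  P_R4 = (0 - 8.943)²/680 = 0.1176 W
  P_R5 = (8.941 - 8.943)²/10 = 0.0000003228 W
P_total = P_R1 + P_R2 + P_R3 + P_R4 + P_R5 = 0.1201 W

Final answer: 0.1201 W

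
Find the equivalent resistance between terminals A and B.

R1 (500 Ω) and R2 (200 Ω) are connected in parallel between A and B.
Reduce the network between node 0 (A) and node 1 (B) by series/parallel combination:
  Rp1 = R1 ‖ R2 (parallel, both between nodes 0 and 1) = 1/(1/500 + 1/200) = 142.9 Ω
R_eq = 142.9 Ω

Final answer: 142.9 Ω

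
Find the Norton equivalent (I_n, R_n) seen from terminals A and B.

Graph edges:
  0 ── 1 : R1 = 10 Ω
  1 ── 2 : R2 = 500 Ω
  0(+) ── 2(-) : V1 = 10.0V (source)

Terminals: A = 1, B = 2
Find the Thévenin equivalent first; then I_n = V_th/R_th and R_n = R_th.
Step 1 — V_th is the open-circuit voltage V_A - V_B (nothing connected across the terminals).
Nodal analysis, taking node 2 as the 0 V reference.
Source V1 fixes V_0 = 10 V.
KCL at each unknown node (sum of currents leaving = 0; resistances in Ω):
  Node 1: (V_1 - 10)/10 + (V_1 - 0)/500 = 0
Collecting terms: 0.102 × V_1 = 1  =>  V_1 = 9.804 V
V_th = V_1 - V_2 = 9.804 - 0 = 9.804 V
Step 2 — R_th: zero the source — replace V1 by a short circuit (node 2 merges into node 0) — and find the resistance seen between A (node 1) and B (node 0).
Reduce the network between node 1 (A) and node 0 (B) by series/parallel combination:
  Rp1 = R1 ‖ R2 (parallel, both between nodes 0 and 1) = 1/(1/10 + 1/500) = 9.804 Ω
R_th = 9.804 Ω
I_n = V_th/R_th = 9.804/9.804 = 1 A, and R_n = R_th = 9.804 Ω

Final answer: I_n = 1 A, R_n = 9.804 Ω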